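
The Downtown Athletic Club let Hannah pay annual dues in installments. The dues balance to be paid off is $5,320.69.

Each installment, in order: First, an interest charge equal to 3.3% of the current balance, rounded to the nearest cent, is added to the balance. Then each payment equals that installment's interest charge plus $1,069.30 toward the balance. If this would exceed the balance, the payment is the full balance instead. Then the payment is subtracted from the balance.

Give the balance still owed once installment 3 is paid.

$2,112.79

Installment 1: opening $5,320.69; interest $175.58 → $5,496.27; payment $1,244.88; balance $4,251.39
Installment 2: opening $4,251.39; interest $140.30 → $4,391.69; payment $1,209.60; balance $3,182.09
Installment 3: opening $3,182.09; interest $105.01 → $3,287.10; payment $1,174.31; balance $2,112.79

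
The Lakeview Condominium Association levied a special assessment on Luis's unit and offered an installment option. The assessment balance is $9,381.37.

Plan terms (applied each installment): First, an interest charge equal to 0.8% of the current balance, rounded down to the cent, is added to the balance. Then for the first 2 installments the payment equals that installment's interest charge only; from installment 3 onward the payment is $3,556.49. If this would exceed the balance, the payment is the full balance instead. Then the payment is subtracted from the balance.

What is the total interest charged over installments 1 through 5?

$291.46

# | Opening | Interest | Payment | End bal
1 | $9,381.37 | $75.05 | $75.05 | $9,381.37
2 | $9,381.37 | $75.05 | $75.05 | $9,381.37
3 | $9,381.37 | $75.05 | $3,556.49 | $5,899.93
4 | $5,899.93 | $47.19 | $3,556.49 | $2,390.63
5 | $2,390.63 | $19.12 | $2,409.75 | $0.00
Total interest: $75.05 + $75.05 + $75.05 + $47.19 + $19.12 = $291.46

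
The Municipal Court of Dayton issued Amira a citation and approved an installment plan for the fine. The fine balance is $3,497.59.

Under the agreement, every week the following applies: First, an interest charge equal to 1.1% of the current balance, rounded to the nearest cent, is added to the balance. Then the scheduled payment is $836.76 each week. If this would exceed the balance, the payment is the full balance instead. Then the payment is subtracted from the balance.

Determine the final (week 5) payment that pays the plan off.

$254.12

# | Opening | Interest | Payment | End bal
1 | $3,497.59 | $38.47 | $836.76 | $2,699.30
2 | $2,699.30 | $29.69 | $836.76 | $1,892.23
3 | $1,892.23 | $20.81 | $836.76 | $1,076.28
4 | $1,076.28 | $11.84 | $836.76 | $251.36
5 | $251.36 | $2.76 | $254.12 | $0.00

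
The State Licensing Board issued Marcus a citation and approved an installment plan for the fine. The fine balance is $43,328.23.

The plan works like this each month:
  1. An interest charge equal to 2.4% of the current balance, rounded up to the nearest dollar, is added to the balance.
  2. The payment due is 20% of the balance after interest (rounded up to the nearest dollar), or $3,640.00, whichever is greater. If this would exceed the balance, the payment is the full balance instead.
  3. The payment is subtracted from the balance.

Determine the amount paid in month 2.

Month 1: opening $43,328.23; interest $1,040.00 → $44,368.23; payment $8,874.00; balance $35,494.23
Month 2: opening $35,494.23; interest $852.00 → $36,346.23; payment $7,270.00; balance $29,076.23

$7,270.00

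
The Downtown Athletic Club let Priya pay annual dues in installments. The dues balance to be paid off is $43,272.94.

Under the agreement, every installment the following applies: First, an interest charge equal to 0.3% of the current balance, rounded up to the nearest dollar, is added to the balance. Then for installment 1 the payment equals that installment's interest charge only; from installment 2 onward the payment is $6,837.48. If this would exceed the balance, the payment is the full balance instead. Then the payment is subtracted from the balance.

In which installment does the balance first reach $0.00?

8

Installment 1: $43,272.94 +$130.00 interest = $43,402.94; pay $130.00 → $43,272.94
Installment 2: $43,272.94 +$130.00 interest = $43,402.94; pay $6,837.48 → $36,565.46
Installment 3: $36,565.46 +$110.00 interest = $36,675.46; pay $6,837.48 → $29,837.98
Installment 4: $29,837.98 +$90.00 interest = $29,927.98; pay $6,837.48 → $23,090.50
Installment 5: $23,090.50 +$70.00 interest = $23,160.50; pay $6,837.48 → $16,323.02
Installment 6: $16,323.02 +$49.00 interest = $16,372.02; pay $6,837.48 → $9,534.54
Installment 7: $9,534.54 +$29.00 interest = $9,563.54; pay $6,837.48 → $2,726.06
Installment 8: $2,726.06 +$9.00 interest = $2,735.06; pay $2,735.06 → $0.00
Balance reaches $0.00 in installment 8.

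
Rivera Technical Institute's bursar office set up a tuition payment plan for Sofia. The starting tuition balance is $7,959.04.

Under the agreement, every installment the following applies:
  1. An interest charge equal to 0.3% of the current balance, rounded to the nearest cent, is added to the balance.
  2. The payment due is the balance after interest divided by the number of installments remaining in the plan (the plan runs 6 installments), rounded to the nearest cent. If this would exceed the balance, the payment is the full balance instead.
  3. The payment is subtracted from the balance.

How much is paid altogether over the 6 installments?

$8,043.03

Installment 1: opening $7,959.04; interest $23.88 → $7,982.92; payment $1,330.49; balance $6,652.43
Installment 2: opening $6,652.43; interest $19.96 → $6,672.39; payment $1,334.48; balance $5,337.91
Installment 3: opening $5,337.91; interest $16.01 → $5,353.92; payment $1,338.48; balance $4,015.44
Installment 4: opening $4,015.44; interest $12.05 → $4,027.49; payment $1,342.50; balance $2,684.99
Installment 5: opening $2,684.99; interest $8.05 → $2,693.04; payment $1,346.52; balance $1,346.52
Installment 6: opening $1,346.52; interest $4.04 → $1,350.56; payment $1,350.56; balance $0.00
Total paid: $8,043.03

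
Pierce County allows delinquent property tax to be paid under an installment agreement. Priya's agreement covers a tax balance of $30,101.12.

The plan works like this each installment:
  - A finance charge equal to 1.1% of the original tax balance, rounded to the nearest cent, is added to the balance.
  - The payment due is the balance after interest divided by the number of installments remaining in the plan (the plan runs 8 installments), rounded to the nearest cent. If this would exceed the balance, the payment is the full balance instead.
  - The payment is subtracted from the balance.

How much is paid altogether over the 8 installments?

Installment 1: $30,101.12 +$331.11 interest = $30,432.23; pay $3,804.03 → $26,628.20
Installment 2: $26,628.20 +$331.11 interest = $26,959.31; pay $3,851.33 → $23,107.98
Installment 3: $23,107.98 +$331.11 interest = $23,439.09; pay $3,906.52 → $19,532.57
Installment 4: $19,532.57 +$331.11 interest = $19,863.68; pay $3,972.74 → $15,890.94
Installment 5: $15,890.94 +$331.11 interest = $16,222.05; pay $4,055.51 → $12,166.54
Installment 6: $12,166.54 +$331.11 interest = $12,497.65; pay $4,165.88 → $8,331.77
Installment 7: $8,331.77 +$331.11 interest = $8,662.88; pay $4,331.44 → $4,331.44
Installment 8: $4,331.44 +$331.11 interest = $4,662.55; pay $4,662.55 → $0.00
Total paid: $32,750.00

$32,750.00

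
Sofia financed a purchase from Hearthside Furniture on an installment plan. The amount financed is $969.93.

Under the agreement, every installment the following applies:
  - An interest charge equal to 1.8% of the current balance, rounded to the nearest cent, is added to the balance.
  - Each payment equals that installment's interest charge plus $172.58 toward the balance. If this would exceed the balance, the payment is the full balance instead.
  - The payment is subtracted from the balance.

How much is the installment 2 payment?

Installment 1: opening $969.93; interest $17.46 → $987.39; payment $190.04; balance $797.35
Installment 2: opening $797.35; interest $14.35 → $811.70; payment $186.93; balance $624.77

$186.93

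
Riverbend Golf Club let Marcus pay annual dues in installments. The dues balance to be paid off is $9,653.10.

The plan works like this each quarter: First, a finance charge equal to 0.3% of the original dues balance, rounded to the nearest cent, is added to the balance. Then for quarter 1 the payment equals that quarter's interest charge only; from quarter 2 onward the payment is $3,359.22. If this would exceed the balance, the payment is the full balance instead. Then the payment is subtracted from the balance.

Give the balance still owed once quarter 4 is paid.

# | Opening | Interest | Payment | End bal
1 | $9,653.10 | $28.96 | $28.96 | $9,653.10
2 | $9,653.10 | $28.96 | $3,359.22 | $6,322.84
3 | $6,322.84 | $28.96 | $3,359.22 | $2,992.58
4 | $2,992.58 | $28.96 | $3,021.54 | $0.00

$0.00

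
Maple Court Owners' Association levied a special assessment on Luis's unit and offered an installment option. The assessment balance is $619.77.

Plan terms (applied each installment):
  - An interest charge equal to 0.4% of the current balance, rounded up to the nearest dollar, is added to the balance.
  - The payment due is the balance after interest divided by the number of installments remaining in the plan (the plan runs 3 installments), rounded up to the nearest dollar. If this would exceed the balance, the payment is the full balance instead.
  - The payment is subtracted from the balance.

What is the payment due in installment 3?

$208.77

# | Opening | Interest | Payment | End bal
1 | $619.77 | $3.00 | $208.00 | $414.77
2 | $414.77 | $2.00 | $209.00 | $207.77
3 | $207.77 | $1.00 | $208.77 | $0.00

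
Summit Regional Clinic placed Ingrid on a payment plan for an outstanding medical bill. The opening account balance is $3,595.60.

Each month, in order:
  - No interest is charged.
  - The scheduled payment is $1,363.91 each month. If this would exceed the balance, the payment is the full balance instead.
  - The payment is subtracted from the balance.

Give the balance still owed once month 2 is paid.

# | Opening | Payment | End bal
1 | $3,595.60 | $1,363.91 | $2,231.69
2 | $2,231.69 | $1,363.91 | $867.78

$867.78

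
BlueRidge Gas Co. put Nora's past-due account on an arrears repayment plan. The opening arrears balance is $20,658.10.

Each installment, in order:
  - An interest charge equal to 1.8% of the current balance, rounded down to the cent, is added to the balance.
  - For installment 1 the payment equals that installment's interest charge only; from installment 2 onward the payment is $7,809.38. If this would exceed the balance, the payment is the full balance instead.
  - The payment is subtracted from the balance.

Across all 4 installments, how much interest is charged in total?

$1,083.33

Installment 1: $20,658.10 +$371.84 interest = $21,029.94; pay $371.84 → $20,658.10
Installment 2: $20,658.10 +$371.84 interest = $21,029.94; pay $7,809.38 → $13,220.56
Installment 3: $13,220.56 +$237.97 interest = $13,458.53; pay $7,809.38 → $5,649.15
Installment 4: $5,649.15 +$101.68 interest = $5,750.83; pay $5,750.83 → $0.00
Total interest: $371.84 + $371.84 + $237.97 + $101.68 = $1,083.33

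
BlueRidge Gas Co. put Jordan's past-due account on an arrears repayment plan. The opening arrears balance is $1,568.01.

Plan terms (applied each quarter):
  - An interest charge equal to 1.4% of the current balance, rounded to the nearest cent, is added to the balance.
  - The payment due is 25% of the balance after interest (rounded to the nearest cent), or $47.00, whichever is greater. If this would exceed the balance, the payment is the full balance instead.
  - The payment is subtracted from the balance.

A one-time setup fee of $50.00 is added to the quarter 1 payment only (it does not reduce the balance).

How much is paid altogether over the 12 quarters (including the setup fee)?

# | Opening | Interest | Payment | Fee | End bal
1 | $1,568.01 | $21.95 | $397.49 | $50.00 | $1,192.47
2 | $1,192.47 | $16.69 | $302.29 | — | $906.87
3 | $906.87 | $12.70 | $229.89 | — | $689.68
4 | $689.68 | $9.66 | $174.84 | — | $524.50
5 | $524.50 | $7.34 | $132.96 | — | $398.88
6 | $398.88 | $5.58 | $101.12 | — | $303.34
7 | $303.34 | $4.25 | $76.90 | — | $230.69
8 | $230.69 | $3.23 | $58.48 | — | $175.44
9 | $175.44 | $2.46 | $47.00 | — | $130.90
10 | $130.90 | $1.83 | $47.00 | — | $85.73
11 | $85.73 | $1.20 | $47.00 | — | $39.93
12 | $39.93 | $0.56 | $40.49 | — | $0.00
Total paid: $1,705.46

$1,705.46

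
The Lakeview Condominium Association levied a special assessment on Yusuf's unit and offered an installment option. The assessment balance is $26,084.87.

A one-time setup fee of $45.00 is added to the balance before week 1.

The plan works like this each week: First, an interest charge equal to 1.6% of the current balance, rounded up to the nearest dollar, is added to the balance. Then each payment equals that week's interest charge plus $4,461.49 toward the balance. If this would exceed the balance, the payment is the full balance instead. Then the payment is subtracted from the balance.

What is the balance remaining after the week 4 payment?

$8,283.91

Week 1: $26,129.87 +$419.00 interest = $26,548.87; pay $4,880.49 → $21,668.38
Week 2: $21,668.38 +$347.00 interest = $22,015.38; pay $4,808.49 → $17,206.89
Week 3: $17,206.89 +$276.00 interest = $17,482.89; pay $4,737.49 → $12,745.40
Week 4: $12,745.40 +$204.00 interest = $12,949.40; pay $4,665.49 → $8,283.91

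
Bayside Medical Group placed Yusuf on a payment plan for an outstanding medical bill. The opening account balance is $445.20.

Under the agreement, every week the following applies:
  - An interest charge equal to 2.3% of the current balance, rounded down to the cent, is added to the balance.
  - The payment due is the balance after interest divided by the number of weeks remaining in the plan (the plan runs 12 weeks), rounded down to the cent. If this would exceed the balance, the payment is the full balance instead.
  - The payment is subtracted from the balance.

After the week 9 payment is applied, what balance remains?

$136.57

Week 1: $445.20 +$10.23 interest = $455.43; pay $37.95 → $417.48
Week 2: $417.48 +$9.60 interest = $427.08; pay $38.82 → $388.26
Week 3: $388.26 +$8.92 interest = $397.18; pay $39.71 → $357.47
Week 4: $357.47 +$8.22 interest = $365.69; pay $40.63 → $325.06
Week 5: $325.06 +$7.47 interest = $332.53; pay $41.56 → $290.97
Week 6: $290.97 +$6.69 interest = $297.66; pay $42.52 → $255.14
Week 7: $255.14 +$5.86 interest = $261.00; pay $43.50 → $217.50
Week 8: $217.50 +$5.00 interest = $222.50; pay $44.50 → $178.00
Week 9: $178.00 +$4.09 interest = $182.09; pay $45.52 → $136.57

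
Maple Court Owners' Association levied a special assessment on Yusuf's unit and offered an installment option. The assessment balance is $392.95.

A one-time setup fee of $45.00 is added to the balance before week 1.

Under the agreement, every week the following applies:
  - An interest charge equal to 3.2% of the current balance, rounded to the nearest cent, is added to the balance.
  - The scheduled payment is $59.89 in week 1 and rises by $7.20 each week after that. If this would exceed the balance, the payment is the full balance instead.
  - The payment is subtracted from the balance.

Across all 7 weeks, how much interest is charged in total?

Week 1: $437.95 +$14.01 interest = $451.96; pay $59.89 → $392.07
Week 2: $392.07 +$12.55 interest = $404.62; pay $67.09 → $337.53
Week 3: $337.53 +$10.80 interest = $348.33; pay $74.29 → $274.04
Week 4: $274.04 +$8.77 interest = $282.81; pay $81.49 → $201.32
Week 5: $201.32 +$6.44 interest = $207.76; pay $88.69 → $119.07
Week 6: $119.07 +$3.81 interest = $122.88; pay $95.89 → $26.99
Week 7: $26.99 +$0.86 interest = $27.85; pay $27.85 → $0.00
Total interest: $14.01 + $12.55 + $10.80 + $8.77 + $6.44 + $3.81 + $0.86 = $57.24

$57.24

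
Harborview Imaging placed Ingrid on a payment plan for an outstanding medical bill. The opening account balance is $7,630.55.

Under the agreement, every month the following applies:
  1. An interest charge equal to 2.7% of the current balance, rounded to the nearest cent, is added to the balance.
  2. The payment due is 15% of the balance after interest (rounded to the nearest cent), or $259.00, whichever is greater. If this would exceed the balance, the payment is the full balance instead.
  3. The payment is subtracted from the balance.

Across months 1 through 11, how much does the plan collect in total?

# | Opening | Interest | Payment | End bal
1 | $7,630.55 | $206.02 | $1,175.49 | $6,661.08
2 | $6,661.08 | $179.85 | $1,026.14 | $5,814.79
3 | $5,814.79 | $157.00 | $895.77 | $5,076.02
4 | $5,076.02 | $137.05 | $781.96 | $4,431.11
5 | $4,431.11 | $119.64 | $682.61 | $3,868.14
6 | $3,868.14 | $104.44 | $595.89 | $3,376.69
7 | $3,376.69 | $91.17 | $520.18 | $2,947.68
8 | $2,947.68 | $79.59 | $454.09 | $2,573.18
9 | $2,573.18 | $69.48 | $396.40 | $2,246.26
10 | $2,246.26 | $60.65 | $346.04 | $1,960.87
11 | $1,960.87 | $52.94 | $302.07 | $1,711.74
Total paid: $7,176.64

$7,176.64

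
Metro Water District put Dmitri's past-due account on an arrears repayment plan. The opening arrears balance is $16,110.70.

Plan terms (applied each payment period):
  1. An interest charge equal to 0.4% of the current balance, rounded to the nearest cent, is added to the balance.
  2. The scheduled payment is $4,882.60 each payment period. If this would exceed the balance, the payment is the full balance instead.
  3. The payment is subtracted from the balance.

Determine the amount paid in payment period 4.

Payment period 1: opening $16,110.70; interest $64.44 → $16,175.14; payment $4,882.60; balance $11,292.54
Payment period 2: opening $11,292.54; interest $45.17 → $11,337.71; payment $4,882.60; balance $6,455.11
Payment period 3: opening $6,455.11; interest $25.82 → $6,480.93; payment $4,882.60; balance $1,598.33
Payment period 4: opening $1,598.33; interest $6.39 → $1,604.72; payment $1,604.72; balance $0.00

$1,604.72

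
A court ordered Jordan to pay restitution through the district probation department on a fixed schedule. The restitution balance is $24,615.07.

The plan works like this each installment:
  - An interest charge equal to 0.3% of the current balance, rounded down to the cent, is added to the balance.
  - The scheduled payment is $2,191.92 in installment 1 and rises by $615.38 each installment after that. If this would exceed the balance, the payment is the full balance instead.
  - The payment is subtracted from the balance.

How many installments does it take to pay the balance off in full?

Installment 1: $24,615.07 +$73.84 interest = $24,688.91; pay $2,191.92 → $22,496.99
Installment 2: $22,496.99 +$67.49 interest = $22,564.48; pay $2,807.30 → $19,757.18
Installment 3: $19,757.18 +$59.27 interest = $19,816.45; pay $3,422.68 → $16,393.77
Installment 4: $16,393.77 +$49.18 interest = $16,442.95; pay $4,038.06 → $12,404.89
Installment 5: $12,404.89 +$37.21 interest = $12,442.10; pay $4,653.44 → $7,788.66
Installment 6: $7,788.66 +$23.36 interest = $7,812.02; pay $5,268.82 → $2,543.20
Installment 7: $2,543.20 +$7.62 interest = $2,550.82; pay $2,550.82 → $0.00
Balance reaches $0.00 in installment 7.

7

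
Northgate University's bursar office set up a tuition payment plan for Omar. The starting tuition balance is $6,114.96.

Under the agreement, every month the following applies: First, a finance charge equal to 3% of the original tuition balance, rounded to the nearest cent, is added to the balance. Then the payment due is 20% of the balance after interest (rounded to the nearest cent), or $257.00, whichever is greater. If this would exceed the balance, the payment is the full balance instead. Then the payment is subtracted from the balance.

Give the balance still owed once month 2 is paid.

Month 1: opening $6,114.96; interest $183.45 → $6,298.41; payment $1,259.68; balance $5,038.73
Month 2: opening $5,038.73; interest $183.45 → $5,222.18; payment $1,044.44; balance $4,177.74

$4,177.74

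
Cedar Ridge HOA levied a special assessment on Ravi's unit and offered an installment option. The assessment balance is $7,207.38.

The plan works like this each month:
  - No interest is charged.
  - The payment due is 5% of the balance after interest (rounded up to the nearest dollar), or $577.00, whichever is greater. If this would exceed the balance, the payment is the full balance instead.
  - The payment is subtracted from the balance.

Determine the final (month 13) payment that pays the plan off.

Month 1: opening $7,207.38; payment $577.00; balance $6,630.38
Month 2: opening $6,630.38; payment $577.00; balance $6,053.38
Month 3: opening $6,053.38; payment $577.00; balance $5,476.38
Month 4: opening $5,476.38; payment $577.00; balance $4,899.38
Month 5: opening $4,899.38; payment $577.00; balance $4,322.38
Month 6: opening $4,322.38; payment $577.00; balance $3,745.38
Month 7: opening $3,745.38; payment $577.00; balance $3,168.38
Month 8: opening $3,168.38; payment $577.00; balance $2,591.38
Month 9: opening $2,591.38; payment $577.00; balance $2,014.38
Month 10: opening $2,014.38; payment $577.00; balance $1,437.38
Month 11: opening $1,437.38; payment $577.00; balance $860.38
Month 12: opening $860.38; payment $577.00; balance $283.38
Month 13: opening $283.38; payment $283.38; balance $0.00

$283.38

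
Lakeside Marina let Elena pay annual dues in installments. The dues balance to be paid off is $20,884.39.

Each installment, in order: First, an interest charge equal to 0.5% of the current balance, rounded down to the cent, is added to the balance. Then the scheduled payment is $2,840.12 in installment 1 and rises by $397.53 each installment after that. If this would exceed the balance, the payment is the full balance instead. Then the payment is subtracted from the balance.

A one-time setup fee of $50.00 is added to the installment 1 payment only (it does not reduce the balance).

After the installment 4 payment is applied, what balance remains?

$7,466.09

Installment 1: opening $20,884.39; interest $104.42 → $20,988.81; payment $2,840.12 (+ $50.00 fee); balance $18,148.69
Installment 2: opening $18,148.69; interest $90.74 → $18,239.43; payment $3,237.65; balance $15,001.78
Installment 3: opening $15,001.78; interest $75.00 → $15,076.78; payment $3,635.18; balance $11,441.60
Installment 4: opening $11,441.60; interest $57.20 → $11,498.80; payment $4,032.71; balance $7,466.09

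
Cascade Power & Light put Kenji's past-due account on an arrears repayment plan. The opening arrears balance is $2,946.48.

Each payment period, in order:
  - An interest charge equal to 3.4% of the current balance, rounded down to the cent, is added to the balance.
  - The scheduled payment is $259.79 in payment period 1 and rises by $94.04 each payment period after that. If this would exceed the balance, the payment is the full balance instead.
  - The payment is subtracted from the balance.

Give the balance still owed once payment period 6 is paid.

$427.40

Payment period 1: $2,946.48 +$100.18 interest = $3,046.66; pay $259.79 → $2,786.87
Payment period 2: $2,786.87 +$94.75 interest = $2,881.62; pay $353.83 → $2,527.79
Payment period 3: $2,527.79 +$85.94 interest = $2,613.73; pay $447.87 → $2,165.86
Payment period 4: $2,165.86 +$73.63 interest = $2,239.49; pay $541.91 → $1,697.58
Payment period 5: $1,697.58 +$57.71 interest = $1,755.29; pay $635.95 → $1,119.34
Payment period 6: $1,119.34 +$38.05 interest = $1,157.39; pay $729.99 → $427.40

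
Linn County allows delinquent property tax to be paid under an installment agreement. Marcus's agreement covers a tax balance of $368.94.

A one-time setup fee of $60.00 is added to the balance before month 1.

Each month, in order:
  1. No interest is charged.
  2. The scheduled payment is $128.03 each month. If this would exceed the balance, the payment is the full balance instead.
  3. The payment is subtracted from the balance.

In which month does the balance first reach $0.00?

4

Month 1: opening $428.94; payment $128.03; balance $300.91
Month 2: opening $300.91; payment $128.03; balance $172.88
Month 3: opening $172.88; payment $128.03; balance $44.85
Month 4: opening $44.85; payment $44.85; balance $0.00
Balance reaches $0.00 in month 4.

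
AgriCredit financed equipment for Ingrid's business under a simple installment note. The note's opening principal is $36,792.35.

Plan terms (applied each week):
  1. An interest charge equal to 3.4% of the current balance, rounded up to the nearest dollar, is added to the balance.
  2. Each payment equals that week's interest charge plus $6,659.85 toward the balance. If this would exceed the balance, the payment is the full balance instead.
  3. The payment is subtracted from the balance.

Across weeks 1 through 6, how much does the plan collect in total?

# | Opening | Interest | Payment | End bal
1 | $36,792.35 | $1,251.00 | $7,910.85 | $30,132.50
2 | $30,132.50 | $1,025.00 | $7,684.85 | $23,472.65
3 | $23,472.65 | $799.00 | $7,458.85 | $16,812.80
4 | $16,812.80 | $572.00 | $7,231.85 | $10,152.95
5 | $10,152.95 | $346.00 | $7,005.85 | $3,493.10
6 | $3,493.10 | $119.00 | $3,612.10 | $0.00
Total paid: $40,904.35

$40,904.35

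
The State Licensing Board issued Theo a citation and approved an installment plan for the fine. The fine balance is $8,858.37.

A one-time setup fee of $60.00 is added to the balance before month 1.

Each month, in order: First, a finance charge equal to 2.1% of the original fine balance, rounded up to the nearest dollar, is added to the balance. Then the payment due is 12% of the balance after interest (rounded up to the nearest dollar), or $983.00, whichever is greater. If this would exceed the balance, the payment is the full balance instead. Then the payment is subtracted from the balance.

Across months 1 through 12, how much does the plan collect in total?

$11,162.37

Month 1: opening $8,918.37; interest $187.00 → $9,105.37; payment $1,093.00; balance $8,012.37
Month 2: opening $8,012.37; interest $187.00 → $8,199.37; payment $984.00; balance $7,215.37
Month 3: opening $7,215.37; interest $187.00 → $7,402.37; payment $983.00; balance $6,419.37
Month 4: opening $6,419.37; interest $187.00 → $6,606.37; payment $983.00; balance $5,623.37
Month 5: opening $5,623.37; interest $187.00 → $5,810.37; payment $983.00; balance $4,827.37
Month 6: opening $4,827.37; interest $187.00 → $5,014.37; payment $983.00; balance $4,031.37
Month 7: opening $4,031.37; interest $187.00 → $4,218.37; payment $983.00; balance $3,235.37
Month 8: opening $3,235.37; interest $187.00 → $3,422.37; payment $983.00; balance $2,439.37
Month 9: opening $2,439.37; interest $187.00 → $2,626.37; payment $983.00; balance $1,643.37
Month 10: opening $1,643.37; interest $187.00 → $1,830.37; payment $983.00; balance $847.37
Month 11: opening $847.37; interest $187.00 → $1,034.37; payment $983.00; balance $51.37
Month 12: opening $51.37; interest $187.00 → $238.37; payment $238.37; balance $0.00
Total paid: $11,162.37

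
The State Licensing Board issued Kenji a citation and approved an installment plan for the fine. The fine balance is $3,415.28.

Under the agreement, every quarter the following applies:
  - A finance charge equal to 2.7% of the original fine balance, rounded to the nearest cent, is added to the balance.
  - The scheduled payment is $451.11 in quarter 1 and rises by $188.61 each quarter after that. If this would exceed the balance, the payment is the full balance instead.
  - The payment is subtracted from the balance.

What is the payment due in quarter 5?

Quarter 1: $3,415.28 +$92.21 interest = $3,507.49; pay $451.11 → $3,056.38
Quarter 2: $3,056.38 +$92.21 interest = $3,148.59; pay $639.72 → $2,508.87
Quarter 3: $2,508.87 +$92.21 interest = $2,601.08; pay $828.33 → $1,772.75
Quarter 4: $1,772.75 +$92.21 interest = $1,864.96; pay $1,016.94 → $848.02
Quarter 5: $848.02 +$92.21 interest = $940.23; pay $940.23 → $0.00

$940.23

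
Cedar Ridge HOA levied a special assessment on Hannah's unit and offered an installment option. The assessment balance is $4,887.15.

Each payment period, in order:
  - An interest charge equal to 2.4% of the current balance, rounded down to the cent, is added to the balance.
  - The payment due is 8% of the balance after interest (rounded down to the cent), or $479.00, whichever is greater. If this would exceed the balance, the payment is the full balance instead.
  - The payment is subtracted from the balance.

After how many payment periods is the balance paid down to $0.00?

12

# | Opening | Interest | Payment | End bal
1 | $4,887.15 | $117.29 | $479.00 | $4,525.44
2 | $4,525.44 | $108.61 | $479.00 | $4,155.05
3 | $4,155.05 | $99.72 | $479.00 | $3,775.77
4 | $3,775.77 | $90.61 | $479.00 | $3,387.38
5 | $3,387.38 | $81.29 | $479.00 | $2,989.67
6 | $2,989.67 | $71.75 | $479.00 | $2,582.42
7 | $2,582.42 | $61.97 | $479.00 | $2,165.39
8 | $2,165.39 | $51.96 | $479.00 | $1,738.35
9 | $1,738.35 | $41.72 | $479.00 | $1,301.07
10 | $1,301.07 | $31.22 | $479.00 | $853.29
11 | $853.29 | $20.47 | $479.00 | $394.76
12 | $394.76 | $9.47 | $404.23 | $0.00
Balance reaches $0.00 in payment period 12.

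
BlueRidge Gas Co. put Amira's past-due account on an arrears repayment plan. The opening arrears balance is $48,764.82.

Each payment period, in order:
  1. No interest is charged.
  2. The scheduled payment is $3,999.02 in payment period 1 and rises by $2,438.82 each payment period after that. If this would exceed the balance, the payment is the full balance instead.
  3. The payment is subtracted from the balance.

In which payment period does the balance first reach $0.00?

Payment period 1: $48,764.82 − $3,999.02 → $44,765.80
Payment period 2: $44,765.80 − $6,437.84 → $38,327.96
Payment period 3: $38,327.96 − $8,876.66 → $29,451.30
Payment period 4: $29,451.30 − $11,315.48 → $18,135.82
Payment period 5: $18,135.82 − $13,754.30 → $4,381.52
Payment period 6: $4,381.52 − $4,381.52 → $0.00
Balance reaches $0.00 in payment period 6.

6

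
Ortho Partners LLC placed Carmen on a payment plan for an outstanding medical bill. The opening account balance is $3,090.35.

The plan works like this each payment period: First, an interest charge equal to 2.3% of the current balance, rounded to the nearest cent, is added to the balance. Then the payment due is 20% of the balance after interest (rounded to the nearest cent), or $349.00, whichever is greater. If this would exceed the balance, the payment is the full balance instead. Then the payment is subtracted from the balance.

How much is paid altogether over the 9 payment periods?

$3,390.68

Payment period 1: opening $3,090.35; interest $71.08 → $3,161.43; payment $632.29; balance $2,529.14
Payment period 2: opening $2,529.14; interest $58.17 → $2,587.31; payment $517.46; balance $2,069.85
Payment period 3: opening $2,069.85; interest $47.61 → $2,117.46; payment $423.49; balance $1,693.97
Payment period 4: opening $1,693.97; interest $38.96 → $1,732.93; payment $349.00; balance $1,383.93
Payment period 5: opening $1,383.93; interest $31.83 → $1,415.76; payment $349.00; balance $1,066.76
Payment period 6: opening $1,066.76; interest $24.54 → $1,091.30; payment $349.00; balance $742.30
Payment period 7: opening $742.30; interest $17.07 → $759.37; payment $349.00; balance $410.37
Payment period 8: opening $410.37; interest $9.44 → $419.81; payment $349.00; balance $70.81
Payment period 9: opening $70.81; interest $1.63 → $72.44; payment $72.44; balance $0.00
Total paid: $3,390.68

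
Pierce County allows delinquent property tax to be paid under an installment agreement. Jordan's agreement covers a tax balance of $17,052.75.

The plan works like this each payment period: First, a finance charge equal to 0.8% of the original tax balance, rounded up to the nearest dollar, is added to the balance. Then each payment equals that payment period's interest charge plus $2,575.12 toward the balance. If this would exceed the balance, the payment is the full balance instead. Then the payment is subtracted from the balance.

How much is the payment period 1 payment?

# | Opening | Interest | Payment | End bal
1 | $17,052.75 | $137.00 | $2,712.12 | $14,477.63

$2,712.12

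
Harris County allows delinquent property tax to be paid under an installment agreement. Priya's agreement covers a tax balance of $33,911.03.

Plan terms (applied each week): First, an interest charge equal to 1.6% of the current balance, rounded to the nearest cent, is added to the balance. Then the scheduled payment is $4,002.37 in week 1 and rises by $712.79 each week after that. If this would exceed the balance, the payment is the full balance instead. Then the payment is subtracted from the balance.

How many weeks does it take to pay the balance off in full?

Week 1: $33,911.03 +$542.58 interest = $34,453.61; pay $4,002.37 → $30,451.24
Week 2: $30,451.24 +$487.22 interest = $30,938.46; pay $4,715.16 → $26,223.30
Week 3: $26,223.30 +$419.57 interest = $26,642.87; pay $5,427.95 → $21,214.92
Week 4: $21,214.92 +$339.44 interest = $21,554.36; pay $6,140.74 → $15,413.62
Week 5: $15,413.62 +$246.62 interest = $15,660.24; pay $6,853.53 → $8,806.71
Week 6: $8,806.71 +$140.91 interest = $8,947.62; pay $7,566.32 → $1,381.30
Week 7: $1,381.30 +$22.10 interest = $1,403.40; pay $1,403.40 → $0.00
Balance reaches $0.00 in week 7.

7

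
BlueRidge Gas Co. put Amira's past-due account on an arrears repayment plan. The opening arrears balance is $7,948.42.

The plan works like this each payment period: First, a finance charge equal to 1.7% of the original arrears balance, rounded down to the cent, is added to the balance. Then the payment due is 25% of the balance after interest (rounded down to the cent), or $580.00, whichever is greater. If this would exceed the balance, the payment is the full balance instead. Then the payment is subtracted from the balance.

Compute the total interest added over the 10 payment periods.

$1,351.20

Payment period 1: $7,948.42 +$135.12 interest = $8,083.54; pay $2,020.88 → $6,062.66
Payment period 2: $6,062.66 +$135.12 interest = $6,197.78; pay $1,549.44 → $4,648.34
Payment period 3: $4,648.34 +$135.12 interest = $4,783.46; pay $1,195.86 → $3,587.60
Payment period 4: $3,587.60 +$135.12 interest = $3,722.72; pay $930.68 → $2,792.04
Payment period 5: $2,792.04 +$135.12 interest = $2,927.16; pay $731.79 → $2,195.37
Payment period 6: $2,195.37 +$135.12 interest = $2,330.49; pay $582.62 → $1,747.87
Payment period 7: $1,747.87 +$135.12 interest = $1,882.99; pay $580.00 → $1,302.99
Payment period 8: $1,302.99 +$135.12 interest = $1,438.11; pay $580.00 → $858.11
Payment period 9: $858.11 +$135.12 interest = $993.23; pay $580.00 → $413.23
Payment period 10: $413.23 +$135.12 interest = $548.35; pay $548.35 → $0.00
Total interest: $135.12 + $135.12 + $135.12 + $135.12 + $135.12 + $135.12 + $135.12 + $135.12 + $135.12 + $135.12 = $1,351.20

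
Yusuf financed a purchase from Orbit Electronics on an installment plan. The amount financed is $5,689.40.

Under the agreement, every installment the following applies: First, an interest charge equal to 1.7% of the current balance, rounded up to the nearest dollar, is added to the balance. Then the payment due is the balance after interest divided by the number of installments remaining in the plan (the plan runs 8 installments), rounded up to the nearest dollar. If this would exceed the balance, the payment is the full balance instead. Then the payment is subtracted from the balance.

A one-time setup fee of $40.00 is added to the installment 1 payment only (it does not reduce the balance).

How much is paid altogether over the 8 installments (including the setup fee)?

Installment 1: $5,689.40 +$97.00 interest = $5,786.40; pay $724.00 (+ $40.00 fee) → $5,062.40
Installment 2: $5,062.40 +$87.00 interest = $5,149.40; pay $736.00 → $4,413.40
Installment 3: $4,413.40 +$76.00 interest = $4,489.40; pay $749.00 → $3,740.40
Installment 4: $3,740.40 +$64.00 interest = $3,804.40; pay $761.00 → $3,043.40
Installment 5: $3,043.40 +$52.00 interest = $3,095.40; pay $774.00 → $2,321.40
Installment 6: $2,321.40 +$40.00 interest = $2,361.40; pay $788.00 → $1,573.40
Installment 7: $1,573.40 +$27.00 interest = $1,600.40; pay $801.00 → $799.40
Installment 8: $799.40 +$14.00 interest = $813.40; pay $813.40 → $0.00
Total paid: $6,186.40

$6,186.40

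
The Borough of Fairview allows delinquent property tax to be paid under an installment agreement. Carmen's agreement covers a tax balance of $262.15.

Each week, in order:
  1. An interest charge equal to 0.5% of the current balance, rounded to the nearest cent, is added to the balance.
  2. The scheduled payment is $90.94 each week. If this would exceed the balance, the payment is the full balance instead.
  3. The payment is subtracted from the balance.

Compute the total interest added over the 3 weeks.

$2.58

Week 1: opening $262.15; interest $1.31 → $263.46; payment $90.94; balance $172.52
Week 2: opening $172.52; interest $0.86 → $173.38; payment $90.94; balance $82.44
Week 3: opening $82.44; interest $0.41 → $82.85; payment $82.85; balance $0.00
Total interest: $1.31 + $0.86 + $0.41 = $2.58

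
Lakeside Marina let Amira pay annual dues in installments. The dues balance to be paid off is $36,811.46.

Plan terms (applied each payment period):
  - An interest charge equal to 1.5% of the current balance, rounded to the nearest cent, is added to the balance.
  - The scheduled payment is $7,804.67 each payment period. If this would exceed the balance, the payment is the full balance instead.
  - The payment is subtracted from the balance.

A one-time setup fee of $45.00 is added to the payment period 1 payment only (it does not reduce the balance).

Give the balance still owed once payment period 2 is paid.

Payment period 1: $36,811.46 +$552.17 interest = $37,363.63; pay $7,804.67 (+ $45.00 fee) → $29,558.96
Payment period 2: $29,558.96 +$443.38 interest = $30,002.34; pay $7,804.67 → $22,197.67

$22,197.67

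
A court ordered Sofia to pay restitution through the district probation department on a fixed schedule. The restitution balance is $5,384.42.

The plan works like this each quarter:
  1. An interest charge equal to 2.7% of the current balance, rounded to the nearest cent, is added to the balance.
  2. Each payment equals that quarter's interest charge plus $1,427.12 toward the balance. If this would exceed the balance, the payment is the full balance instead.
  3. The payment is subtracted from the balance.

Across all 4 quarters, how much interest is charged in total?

$350.32

Quarter 1: opening $5,384.42; interest $145.38 → $5,529.80; payment $1,572.50; balance $3,957.30
Quarter 2: opening $3,957.30; interest $106.85 → $4,064.15; payment $1,533.97; balance $2,530.18
Quarter 3: opening $2,530.18; interest $68.31 → $2,598.49; payment $1,495.43; balance $1,103.06
Quarter 4: opening $1,103.06; interest $29.78 → $1,132.84; payment $1,132.84; balance $0.00
Total interest: $145.38 + $106.85 + $68.31 + $29.78 = $350.32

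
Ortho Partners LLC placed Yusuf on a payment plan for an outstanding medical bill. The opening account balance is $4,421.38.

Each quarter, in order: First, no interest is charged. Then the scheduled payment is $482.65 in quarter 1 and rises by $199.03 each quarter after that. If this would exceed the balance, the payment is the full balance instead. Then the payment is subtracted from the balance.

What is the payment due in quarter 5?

$1,278.77

Quarter 1: $4,421.38 − $482.65 → $3,938.73
Quarter 2: $3,938.73 − $681.68 → $3,257.05
Quarter 3: $3,257.05 − $880.71 → $2,376.34
Quarter 4: $2,376.34 − $1,079.74 → $1,296.60
Quarter 5: $1,296.60 − $1,278.77 → $17.83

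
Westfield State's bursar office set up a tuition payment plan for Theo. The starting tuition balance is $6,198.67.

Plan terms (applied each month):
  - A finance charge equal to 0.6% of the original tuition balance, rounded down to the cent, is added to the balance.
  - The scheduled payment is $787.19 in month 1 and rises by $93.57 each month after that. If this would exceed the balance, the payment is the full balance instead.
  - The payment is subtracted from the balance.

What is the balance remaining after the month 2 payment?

# | Opening | Interest | Payment | End bal
1 | $6,198.67 | $37.19 | $787.19 | $5,448.67
2 | $5,448.67 | $37.19 | $880.76 | $4,605.10

$4,605.10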